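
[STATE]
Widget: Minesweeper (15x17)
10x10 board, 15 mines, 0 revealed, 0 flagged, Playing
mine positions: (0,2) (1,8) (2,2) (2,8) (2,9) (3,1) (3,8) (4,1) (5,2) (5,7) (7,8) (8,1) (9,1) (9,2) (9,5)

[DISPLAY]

■■■■■■■■■■     
■■■■■■■■■■     
■■■■■■■■■■     
■■■■■■■■■■     
■■■■■■■■■■     
■■■■■■■■■■     
■■■■■■■■■■     
■■■■■■■■■■     
■■■■■■■■■■     
■■■■■■■■■■     
               
               
               
               
               
               
               


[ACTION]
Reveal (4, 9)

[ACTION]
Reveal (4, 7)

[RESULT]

■■■■■■■■■■     
■■■■■■■■■■     
■■■■■■■■■■     
■■■■■■■■■■     
■■■■■■■2■1     
■■■■■■■■■■     
■■■■■■■■■■     
■■■■■■■■■■     
■■■■■■■■■■     
■■■■■■■■■■     
               
               
               
               
               
               
               


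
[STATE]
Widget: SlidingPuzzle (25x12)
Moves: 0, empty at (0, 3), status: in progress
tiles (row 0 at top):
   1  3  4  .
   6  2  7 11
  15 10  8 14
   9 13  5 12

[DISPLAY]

┌────┬────┬────┬────┐    
│  1 │  3 │  4 │    │    
├────┼────┼────┼────┤    
│  6 │  2 │  7 │ 11 │    
├────┼────┼────┼────┤    
│ 15 │ 10 │  8 │ 14 │    
├────┼────┼────┼────┤    
│  9 │ 13 │  5 │ 12 │    
└────┴────┴────┴────┘    
Moves: 0                 
                         
                         


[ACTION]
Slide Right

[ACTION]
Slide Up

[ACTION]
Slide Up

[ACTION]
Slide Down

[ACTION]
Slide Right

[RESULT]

┌────┬────┬────┬────┐    
│  1 │  3 │  7 │  4 │    
├────┼────┼────┼────┤    
│  6 │    │  2 │ 11 │    
├────┼────┼────┼────┤    
│ 15 │ 10 │  8 │ 14 │    
├────┼────┼────┼────┤    
│  9 │ 13 │  5 │ 12 │    
└────┴────┴────┴────┘    
Moves: 5                 
                         
                         


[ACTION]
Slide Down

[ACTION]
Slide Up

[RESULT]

┌────┬────┬────┬────┐    
│  1 │  3 │  7 │  4 │    
├────┼────┼────┼────┤    
│  6 │    │  2 │ 11 │    
├────┼────┼────┼────┤    
│ 15 │ 10 │  8 │ 14 │    
├────┼────┼────┼────┤    
│  9 │ 13 │  5 │ 12 │    
└────┴────┴────┴────┘    
Moves: 7                 
                         
                         


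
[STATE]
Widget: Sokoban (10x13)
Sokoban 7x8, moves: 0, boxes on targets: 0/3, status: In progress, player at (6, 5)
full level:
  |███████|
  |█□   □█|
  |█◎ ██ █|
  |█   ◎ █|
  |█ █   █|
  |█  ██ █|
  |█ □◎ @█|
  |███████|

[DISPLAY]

███████   
█□   □█   
█◎ ██ █   
█   ◎ █   
█ █   █   
█  ██ █   
█ □◎ @█   
███████   
Moves: 0  
          
          
          
          


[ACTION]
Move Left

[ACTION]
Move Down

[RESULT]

███████   
█□   □█   
█◎ ██ █   
█   ◎ █   
█ █   █   
█  ██ █   
█ □◎@ █   
███████   
Moves: 1  
          
          
          
          


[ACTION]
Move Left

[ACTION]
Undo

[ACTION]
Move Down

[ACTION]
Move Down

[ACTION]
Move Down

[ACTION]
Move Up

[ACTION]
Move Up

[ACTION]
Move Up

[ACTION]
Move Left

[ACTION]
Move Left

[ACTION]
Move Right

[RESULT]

███████   
█□   □█   
█◎ ██ █   
█   ◎ █   
█ █   █   
█  ██ █   
█□ +  █   
███████   
Moves: 4  
          
          
          
          


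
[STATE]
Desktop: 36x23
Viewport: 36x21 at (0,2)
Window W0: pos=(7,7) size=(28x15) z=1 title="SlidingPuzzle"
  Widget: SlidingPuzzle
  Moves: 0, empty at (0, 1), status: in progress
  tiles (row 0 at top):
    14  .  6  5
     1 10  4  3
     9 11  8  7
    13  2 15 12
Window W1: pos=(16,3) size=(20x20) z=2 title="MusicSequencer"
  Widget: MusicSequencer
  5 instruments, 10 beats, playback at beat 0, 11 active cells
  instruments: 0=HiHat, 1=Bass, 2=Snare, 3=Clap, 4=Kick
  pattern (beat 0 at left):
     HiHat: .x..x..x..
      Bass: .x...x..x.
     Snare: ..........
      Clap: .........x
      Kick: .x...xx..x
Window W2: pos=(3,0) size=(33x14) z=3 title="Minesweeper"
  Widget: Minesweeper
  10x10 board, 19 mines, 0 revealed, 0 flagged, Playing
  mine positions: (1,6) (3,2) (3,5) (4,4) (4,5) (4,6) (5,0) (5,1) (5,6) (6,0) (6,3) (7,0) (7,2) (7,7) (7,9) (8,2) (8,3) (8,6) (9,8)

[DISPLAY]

   ┠───────────────────────────────┨
   ┃■■■■■■■■■■                     ┃
   ┃■■■■■■■■■■                     ┃
   ┃■■■■■■■■■■                     ┃
   ┃■■■■■■■■■■                     ┃
   ┃■■■■■■■■■■                     ┃
   ┃■■■■■■■■■■                     ┃
   ┃■■■■■■■■■■                     ┃
   ┃■■■■■■■■■■                     ┃
   ┃■■■■■■■■■■                     ┃
   ┃■■■■■■■■■■                     ┃
   ┗━━━━━━━━━━━━━━━━━━━━━━━━━━━━━━━┛
       ┃├────┼──┃                  ┃
       ┃│  9 │ 1┃                  ┃
       ┃├────┼──┃                  ┃
       ┃│ 13 │  ┃                  ┃
       ┃└────┴──┃                  ┃
       ┃Moves: 0┃                  ┃
       ┃        ┃                  ┃
       ┗━━━━━━━━┃                  ┃
                ┗━━━━━━━━━━━━━━━━━━┛


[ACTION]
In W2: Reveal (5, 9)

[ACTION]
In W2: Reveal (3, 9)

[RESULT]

   ┠───────────────────────────────┨
   ┃■■■■■■■1                       ┃
   ┃■■■■■■■1                       ┃
   ┃■■■■■■■1                       ┃
   ┃■■■■■■■1                       ┃
   ┃■■■■■■■2                       ┃
   ┃■■■■■■■2                       ┃
   ┃■■■■■■■221                     ┃
   ┃■■■■■■■■■■                     ┃
   ┃■■■■■■■■■■                     ┃
   ┃■■■■■■■■■■                     ┃
   ┗━━━━━━━━━━━━━━━━━━━━━━━━━━━━━━━┛
       ┃├────┼──┃                  ┃
       ┃│  9 │ 1┃                  ┃
       ┃├────┼──┃                  ┃
       ┃│ 13 │  ┃                  ┃
       ┃└────┴──┃                  ┃
       ┃Moves: 0┃                  ┃
       ┃        ┃                  ┃
       ┗━━━━━━━━┃                  ┃
                ┗━━━━━━━━━━━━━━━━━━┛


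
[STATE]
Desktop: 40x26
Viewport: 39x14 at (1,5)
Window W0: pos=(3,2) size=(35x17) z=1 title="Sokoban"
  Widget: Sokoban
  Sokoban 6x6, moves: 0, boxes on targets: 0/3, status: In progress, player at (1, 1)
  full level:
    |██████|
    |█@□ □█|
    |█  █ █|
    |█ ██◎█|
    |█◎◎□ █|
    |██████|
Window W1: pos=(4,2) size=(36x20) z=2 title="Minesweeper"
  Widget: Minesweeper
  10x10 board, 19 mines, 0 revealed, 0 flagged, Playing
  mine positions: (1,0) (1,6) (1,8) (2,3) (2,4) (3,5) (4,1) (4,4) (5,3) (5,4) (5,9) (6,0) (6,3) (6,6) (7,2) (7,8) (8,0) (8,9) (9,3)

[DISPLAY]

  ┃┃■■■■■■■■■■                        ┃
  ┃┃■■■■■■■■■■                        ┃
  ┃┃■■■■■■■■■■                        ┃
  ┃┃■■■■■■■■■■                        ┃
  ┃┃■■■■■■■■■■                        ┃
  ┃┃■■■■■■■■■■                        ┃
  ┃┃■■■■■■■■■■                        ┃
  ┃┃■■■■■■■■■■                        ┃
  ┃┃■■■■■■■■■■                        ┃
  ┃┃■■■■■■■■■■                        ┃
  ┃┃                                  ┃
  ┃┃                                  ┃
  ┃┃                                  ┃
  ┗┃                                  ┃


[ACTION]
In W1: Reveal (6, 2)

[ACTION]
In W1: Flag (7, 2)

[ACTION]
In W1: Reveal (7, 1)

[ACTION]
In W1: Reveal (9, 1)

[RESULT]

  ┃┃■■■■■■■■■■                        ┃
  ┃┃■■■■■■■■■■                        ┃
  ┃┃■■■■■■■■■■                        ┃
  ┃┃■■■■■■■■■■                        ┃
  ┃┃■■■■■■■■■■                        ┃
  ┃┃■■■■■■■■■■                        ┃
  ┃┃■■3■■■■■■■                        ┃
  ┃┃■3⚑■■■■■■■                        ┃
  ┃┃■■■■■■■■■■                        ┃
  ┃┃■1■■■■■■■■                        ┃
  ┃┃                                  ┃
  ┃┃                                  ┃
  ┃┃                                  ┃
  ┗┃                                  ┃


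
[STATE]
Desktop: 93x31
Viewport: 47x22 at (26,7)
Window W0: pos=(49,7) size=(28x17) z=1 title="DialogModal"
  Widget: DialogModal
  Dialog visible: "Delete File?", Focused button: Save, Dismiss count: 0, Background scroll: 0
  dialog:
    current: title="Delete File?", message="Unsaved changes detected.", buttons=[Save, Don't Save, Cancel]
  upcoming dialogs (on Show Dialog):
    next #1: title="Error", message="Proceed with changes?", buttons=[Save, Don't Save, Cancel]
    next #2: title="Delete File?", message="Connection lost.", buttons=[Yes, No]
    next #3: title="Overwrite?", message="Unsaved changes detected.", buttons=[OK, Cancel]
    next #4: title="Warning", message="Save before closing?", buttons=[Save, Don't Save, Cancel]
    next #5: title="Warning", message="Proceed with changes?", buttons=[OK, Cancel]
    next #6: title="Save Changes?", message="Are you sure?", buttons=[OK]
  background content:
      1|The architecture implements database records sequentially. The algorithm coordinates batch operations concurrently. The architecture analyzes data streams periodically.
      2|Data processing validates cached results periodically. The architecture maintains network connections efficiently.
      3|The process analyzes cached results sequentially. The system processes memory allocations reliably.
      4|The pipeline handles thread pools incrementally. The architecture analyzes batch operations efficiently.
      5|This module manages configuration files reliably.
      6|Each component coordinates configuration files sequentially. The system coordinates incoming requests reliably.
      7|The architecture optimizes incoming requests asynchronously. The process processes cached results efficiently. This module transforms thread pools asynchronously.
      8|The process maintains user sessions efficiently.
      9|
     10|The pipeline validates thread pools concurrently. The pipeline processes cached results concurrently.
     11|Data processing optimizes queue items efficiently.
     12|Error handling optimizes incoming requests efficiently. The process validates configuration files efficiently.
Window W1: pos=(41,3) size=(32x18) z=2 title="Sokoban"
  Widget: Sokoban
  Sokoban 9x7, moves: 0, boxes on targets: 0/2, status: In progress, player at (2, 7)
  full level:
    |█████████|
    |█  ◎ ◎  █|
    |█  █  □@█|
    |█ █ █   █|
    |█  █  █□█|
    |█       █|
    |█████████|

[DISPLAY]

               ┃█  ◎ ◎  █                     ┃
               ┃█  █  □@█                     ┃
               ┃█ █ █   █                     ┃
               ┃█  █  █□█                     ┃
               ┃█       █                     ┃
               ┃█████████                     ┃
               ┃Moves: 0  0/2                 ┃
               ┃                              ┃
               ┃                              ┃
               ┃                              ┃
               ┃                              ┃
               ┃                              ┃
               ┃                              ┃
               ┗━━━━━━━━━━━━━━━━━━━━━━━━━━━━━━┛
                       ┃Error handling optimize
                       ┃                       
                       ┗━━━━━━━━━━━━━━━━━━━━━━━
                                               
                                               
                                               
                                               
                                               


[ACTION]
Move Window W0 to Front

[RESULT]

               ┃█  ◎ ◎ ┏━━━━━━━━━━━━━━━━━━━━━━━
               ┃█  █  □┃ DialogModal           
               ┃█ █ █  ┠───────────────────────
               ┃█  █  █┃The architecture implem
               ┃█      ┃Data processing validat
               ┃███████┃The process analyzes ca
               ┃Moves: ┃The pipeline handles th
               ┃       ┃Th┌────────────────────
               ┃       ┃Ea│    Delete File?    
               ┃       ┃Th│Unsaved changes dete
               ┃       ┃Th│[Save]  Don't Save  
               ┃       ┃  └────────────────────
               ┃       ┃The pipeline validates 
               ┗━━━━━━━┃Data processing optimiz
                       ┃Error handling optimize
                       ┃                       
                       ┗━━━━━━━━━━━━━━━━━━━━━━━
                                               
                                               
                                               
                                               
                                               


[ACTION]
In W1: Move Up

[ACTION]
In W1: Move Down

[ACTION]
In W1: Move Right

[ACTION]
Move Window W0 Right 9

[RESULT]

               ┃█  ◎ ◎  █       ┏━━━━━━━━━━━━━━
               ┃█  █  □@█       ┃ DialogModal  
               ┃█ █ █   █       ┠──────────────
               ┃█  █  █□█       ┃The architectu
               ┃█       █       ┃Data processin
               ┃█████████       ┃The process an
               ┃Moves: 2  0/2   ┃The pipeline h
               ┃                ┃Th┌───────────
               ┃                ┃Ea│    Delete 
               ┃                ┃Th│Unsaved cha
               ┃                ┃Th│[Save]  Don
               ┃                ┃  └───────────
               ┃                ┃The pipeline v
               ┗━━━━━━━━━━━━━━━━┃Data processin
                                ┃Error handling
                                ┃              
                                ┗━━━━━━━━━━━━━━
                                               
                                               
                                               
                                               
                                               


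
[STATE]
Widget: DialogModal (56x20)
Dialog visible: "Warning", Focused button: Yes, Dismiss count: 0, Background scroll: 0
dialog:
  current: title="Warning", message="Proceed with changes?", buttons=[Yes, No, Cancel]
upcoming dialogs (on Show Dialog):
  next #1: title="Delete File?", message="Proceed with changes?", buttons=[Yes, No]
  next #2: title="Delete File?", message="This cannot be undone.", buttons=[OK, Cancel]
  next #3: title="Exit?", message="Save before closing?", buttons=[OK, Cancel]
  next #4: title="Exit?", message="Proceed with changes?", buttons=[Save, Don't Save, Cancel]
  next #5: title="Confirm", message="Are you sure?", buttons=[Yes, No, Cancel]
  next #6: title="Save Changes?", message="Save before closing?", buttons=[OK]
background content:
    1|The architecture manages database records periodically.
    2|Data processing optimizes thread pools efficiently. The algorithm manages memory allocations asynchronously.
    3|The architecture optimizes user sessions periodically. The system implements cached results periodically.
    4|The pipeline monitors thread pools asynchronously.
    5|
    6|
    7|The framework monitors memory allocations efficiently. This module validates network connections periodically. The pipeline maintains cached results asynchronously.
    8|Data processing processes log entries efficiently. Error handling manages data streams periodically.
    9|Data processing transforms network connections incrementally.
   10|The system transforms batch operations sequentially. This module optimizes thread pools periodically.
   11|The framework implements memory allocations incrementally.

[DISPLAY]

The architecture manages database records periodically. 
Data processing optimizes thread pools efficiently. The 
The architecture optimizes user sessions periodically. T
The pipeline monitors thread pools asynchronously.      
                                                        
                                                        
The framework monitors memory allocations efficiently. T
Data processing┌───────────────────────┐ficiently. Error
Data processing│        Warning        │ctions increment
The system tran│ Proceed with changes? │equentially. Thi
The framework i│  [Yes]  No   Cancel   │ons incrementall
               └───────────────────────┘                
                                                        
                                                        
                                                        
                                                        
                                                        
                                                        
                                                        
                                                        


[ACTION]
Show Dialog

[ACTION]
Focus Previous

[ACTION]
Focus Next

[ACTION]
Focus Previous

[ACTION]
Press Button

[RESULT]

The architecture manages database records periodically. 
Data processing optimizes thread pools efficiently. The 
The architecture optimizes user sessions periodically. T
The pipeline monitors thread pools asynchronously.      
                                                        
                                                        
The framework monitors memory allocations efficiently. T
Data processing processes log entries efficiently. Error
Data processing transforms network connections increment
The system transforms batch operations sequentially. Thi
The framework implements memory allocations incrementall
                                                        
                                                        
                                                        
                                                        
                                                        
                                                        
                                                        
                                                        
                                                        


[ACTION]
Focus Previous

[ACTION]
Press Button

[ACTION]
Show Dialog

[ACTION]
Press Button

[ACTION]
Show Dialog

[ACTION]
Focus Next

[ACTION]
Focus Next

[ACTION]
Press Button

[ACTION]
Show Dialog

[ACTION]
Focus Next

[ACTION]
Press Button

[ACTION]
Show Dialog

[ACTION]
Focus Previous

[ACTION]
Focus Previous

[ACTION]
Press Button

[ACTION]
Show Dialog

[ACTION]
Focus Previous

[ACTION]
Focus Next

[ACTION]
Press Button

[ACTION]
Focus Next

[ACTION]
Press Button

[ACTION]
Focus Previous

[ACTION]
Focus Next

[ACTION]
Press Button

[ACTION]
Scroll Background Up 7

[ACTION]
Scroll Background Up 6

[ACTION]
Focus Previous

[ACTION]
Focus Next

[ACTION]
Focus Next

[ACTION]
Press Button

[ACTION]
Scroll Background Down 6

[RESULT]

The framework monitors memory allocations efficiently. T
Data processing processes log entries efficiently. Error
Data processing transforms network connections increment
The system transforms batch operations sequentially. Thi
The framework implements memory allocations incrementall
                                                        
                                                        
                                                        
                                                        
                                                        
                                                        
                                                        
                                                        
                                                        
                                                        
                                                        
                                                        
                                                        
                                                        
                                                        


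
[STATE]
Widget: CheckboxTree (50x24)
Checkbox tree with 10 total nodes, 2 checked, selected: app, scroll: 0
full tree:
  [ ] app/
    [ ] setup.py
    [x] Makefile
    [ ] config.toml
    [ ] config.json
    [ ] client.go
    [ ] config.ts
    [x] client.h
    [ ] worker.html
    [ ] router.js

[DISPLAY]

>[-] app/                                         
   [ ] setup.py                                   
   [x] Makefile                                   
   [ ] config.toml                                
   [ ] config.json                                
   [ ] client.go                                  
   [ ] config.ts                                  
   [x] client.h                                   
   [ ] worker.html                                
   [ ] router.js                                  
                                                  
                                                  
                                                  
                                                  
                                                  
                                                  
                                                  
                                                  
                                                  
                                                  
                                                  
                                                  
                                                  
                                                  


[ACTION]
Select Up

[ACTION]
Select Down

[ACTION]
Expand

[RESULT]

 [-] app/                                         
>  [ ] setup.py                                   
   [x] Makefile                                   
   [ ] config.toml                                
   [ ] config.json                                
   [ ] client.go                                  
   [ ] config.ts                                  
   [x] client.h                                   
   [ ] worker.html                                
   [ ] router.js                                  
                                                  
                                                  
                                                  
                                                  
                                                  
                                                  
                                                  
                                                  
                                                  
                                                  
                                                  
                                                  
                                                  
                                                  


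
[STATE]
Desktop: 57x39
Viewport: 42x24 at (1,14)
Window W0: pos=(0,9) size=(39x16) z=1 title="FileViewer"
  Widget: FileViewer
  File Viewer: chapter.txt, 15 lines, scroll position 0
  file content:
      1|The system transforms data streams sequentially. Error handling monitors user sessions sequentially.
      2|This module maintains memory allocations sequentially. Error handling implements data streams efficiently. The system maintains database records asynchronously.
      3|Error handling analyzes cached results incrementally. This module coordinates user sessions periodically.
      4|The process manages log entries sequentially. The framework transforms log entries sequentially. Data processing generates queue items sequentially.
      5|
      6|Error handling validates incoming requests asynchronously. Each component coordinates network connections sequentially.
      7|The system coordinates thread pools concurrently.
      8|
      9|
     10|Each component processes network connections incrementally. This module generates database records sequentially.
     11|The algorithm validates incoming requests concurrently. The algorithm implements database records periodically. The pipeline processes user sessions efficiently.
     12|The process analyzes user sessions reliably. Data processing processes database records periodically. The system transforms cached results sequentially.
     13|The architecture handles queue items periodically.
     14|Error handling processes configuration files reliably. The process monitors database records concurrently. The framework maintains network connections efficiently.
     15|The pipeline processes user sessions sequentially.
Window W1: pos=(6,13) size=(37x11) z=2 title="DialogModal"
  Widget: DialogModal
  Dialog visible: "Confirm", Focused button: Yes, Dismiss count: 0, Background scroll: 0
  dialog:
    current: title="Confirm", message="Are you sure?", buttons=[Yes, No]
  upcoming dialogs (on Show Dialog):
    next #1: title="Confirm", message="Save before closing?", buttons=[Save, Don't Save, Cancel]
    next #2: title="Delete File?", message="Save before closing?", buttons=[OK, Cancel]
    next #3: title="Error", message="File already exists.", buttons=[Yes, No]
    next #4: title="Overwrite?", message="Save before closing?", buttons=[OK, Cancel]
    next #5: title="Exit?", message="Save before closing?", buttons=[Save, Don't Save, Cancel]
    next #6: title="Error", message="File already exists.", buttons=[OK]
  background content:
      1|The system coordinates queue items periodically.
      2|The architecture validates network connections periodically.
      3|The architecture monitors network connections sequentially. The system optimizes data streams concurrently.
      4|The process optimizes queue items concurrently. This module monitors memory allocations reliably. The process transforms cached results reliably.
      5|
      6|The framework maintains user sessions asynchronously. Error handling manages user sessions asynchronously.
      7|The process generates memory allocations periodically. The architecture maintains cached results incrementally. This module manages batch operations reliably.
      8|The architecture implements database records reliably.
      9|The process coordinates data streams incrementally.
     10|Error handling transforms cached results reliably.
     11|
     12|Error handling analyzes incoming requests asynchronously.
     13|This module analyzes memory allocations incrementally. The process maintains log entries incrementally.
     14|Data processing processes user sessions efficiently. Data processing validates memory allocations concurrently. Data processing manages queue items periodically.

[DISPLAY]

Error┃ DialogModal                       ┃
The p┠───────────────────────────────────┨
     ┃The system coordinates queue items ┃
Error┃The archi┌───────────────┐ network ┃
The s┃The archi│    Confirm    │network c┃
     ┃The proce│ Are you sure? │e items c┃
     ┃         │   [Yes]  No   │         ┃
Each ┃The frame└───────────────┘er sessio┃
The a┃The process generates memory alloca┃
The p┗━━━━━━━━━━━━━━━━━━━━━━━━━━━━━━━━━━━┛
━━━━━━━━━━━━━━━━━━━━━━━━━━━━━━━━━━━━━┛    
                                          
                                          
                                          
                                          
                                          
                                          
                                          
                                          
                                          
                                          
                                          
                                          
                                          


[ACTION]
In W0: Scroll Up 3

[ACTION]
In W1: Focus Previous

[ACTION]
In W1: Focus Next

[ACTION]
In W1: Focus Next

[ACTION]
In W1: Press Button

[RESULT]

Error┃ DialogModal                       ┃
The p┠───────────────────────────────────┨
     ┃The system coordinates queue items ┃
Error┃The architecture validates network ┃
The s┃The architecture monitors network c┃
     ┃The process optimizes queue items c┃
     ┃                                   ┃
Each ┃The framework maintains user sessio┃
The a┃The process generates memory alloca┃
The p┗━━━━━━━━━━━━━━━━━━━━━━━━━━━━━━━━━━━┛
━━━━━━━━━━━━━━━━━━━━━━━━━━━━━━━━━━━━━┛    
                                          
                                          
                                          
                                          
                                          
                                          
                                          
                                          
                                          
                                          
                                          
                                          
                                          


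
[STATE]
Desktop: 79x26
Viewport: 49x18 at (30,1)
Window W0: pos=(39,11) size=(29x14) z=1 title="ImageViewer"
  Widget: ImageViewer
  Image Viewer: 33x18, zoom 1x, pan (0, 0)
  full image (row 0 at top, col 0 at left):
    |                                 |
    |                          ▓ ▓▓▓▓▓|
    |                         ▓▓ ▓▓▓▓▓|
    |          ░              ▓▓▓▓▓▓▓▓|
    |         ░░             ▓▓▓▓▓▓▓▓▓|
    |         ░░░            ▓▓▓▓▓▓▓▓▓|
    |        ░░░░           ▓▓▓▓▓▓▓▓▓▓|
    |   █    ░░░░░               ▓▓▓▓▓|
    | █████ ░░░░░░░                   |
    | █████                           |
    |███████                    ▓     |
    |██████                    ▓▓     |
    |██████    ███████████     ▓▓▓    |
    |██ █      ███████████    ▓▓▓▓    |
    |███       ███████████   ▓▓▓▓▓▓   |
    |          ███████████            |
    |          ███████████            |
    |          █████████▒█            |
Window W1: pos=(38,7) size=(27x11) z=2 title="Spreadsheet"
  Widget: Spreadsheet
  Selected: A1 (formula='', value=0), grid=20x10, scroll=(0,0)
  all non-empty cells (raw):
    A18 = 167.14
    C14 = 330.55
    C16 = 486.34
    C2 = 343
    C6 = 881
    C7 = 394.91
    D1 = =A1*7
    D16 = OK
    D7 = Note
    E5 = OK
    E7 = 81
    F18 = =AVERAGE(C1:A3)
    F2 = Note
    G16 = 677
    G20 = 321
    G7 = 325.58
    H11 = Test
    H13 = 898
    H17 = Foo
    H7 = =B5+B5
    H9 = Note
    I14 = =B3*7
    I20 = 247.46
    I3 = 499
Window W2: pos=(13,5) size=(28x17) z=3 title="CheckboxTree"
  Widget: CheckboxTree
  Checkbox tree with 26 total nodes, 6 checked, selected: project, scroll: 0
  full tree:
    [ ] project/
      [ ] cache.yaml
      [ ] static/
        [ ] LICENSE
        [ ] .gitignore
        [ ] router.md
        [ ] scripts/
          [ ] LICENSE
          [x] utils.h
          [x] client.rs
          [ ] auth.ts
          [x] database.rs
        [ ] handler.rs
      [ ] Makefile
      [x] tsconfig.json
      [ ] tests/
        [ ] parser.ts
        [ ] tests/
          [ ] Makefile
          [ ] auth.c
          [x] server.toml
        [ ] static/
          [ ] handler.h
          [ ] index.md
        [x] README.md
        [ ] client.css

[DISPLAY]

                                                 
                                                 
                                                 
                                                 
━━━━━━━━━━┓                                      
          ┃                                      
──────────┨━━━━━━━━━━━━━━━━━━━━━━━┓              
          ┃preadsheet             ┃              
l         ┃───────────────────────┨              
          ┃:                      ┃              
          ┃     A       B       C ┃━━┓           
ore       ┃-----------------------┃  ┃           
md        ┃1      [0]       0     ┃──┨           
/         ┃2        0       0     ┃  ┃           
SE        ┃3        0       0     ┃ ▓┃           
.h        ┃4        0       0     ┃▓▓┃           
t.rs      ┃━━━━━━━━━━━━━━━━━━━━━━━┛▓▓┃           
ts        ┃        ░░             ▓▓▓┃           


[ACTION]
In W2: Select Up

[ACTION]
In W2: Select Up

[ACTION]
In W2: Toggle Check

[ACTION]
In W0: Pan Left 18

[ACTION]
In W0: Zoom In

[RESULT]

                                                 
                                                 
                                                 
                                                 
━━━━━━━━━━┓                                      
          ┃                                      
──────────┨━━━━━━━━━━━━━━━━━━━━━━━┓              
          ┃preadsheet             ┃              
l         ┃───────────────────────┨              
          ┃:                      ┃              
          ┃     A       B       C ┃━━┓           
ore       ┃-----------------------┃  ┃           
md        ┃1      [0]       0     ┃──┨           
/         ┃2        0       0     ┃  ┃           
SE        ┃3        0       0     ┃  ┃           
.h        ┃4        0       0     ┃  ┃           
t.rs      ┃━━━━━━━━━━━━━━━━━━━━━━━┛  ┃           
ts        ┃                          ┃           


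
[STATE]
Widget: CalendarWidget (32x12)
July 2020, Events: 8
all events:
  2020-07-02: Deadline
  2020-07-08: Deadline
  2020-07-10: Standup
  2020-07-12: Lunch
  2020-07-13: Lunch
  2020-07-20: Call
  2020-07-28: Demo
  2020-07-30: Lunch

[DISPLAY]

           July 2020            
Mo Tu We Th Fr Sa Su            
       1  2*  3  4  5           
 6  7  8*  9 10* 11 12*         
13* 14 15 16 17 18 19           
20* 21 22 23 24 25 26           
27 28* 29 30* 31                
                                
                                
                                
                                
                                


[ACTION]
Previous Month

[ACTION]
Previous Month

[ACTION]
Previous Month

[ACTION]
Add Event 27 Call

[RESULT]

           April 2020           
Mo Tu We Th Fr Sa Su            
       1  2  3  4  5            
 6  7  8  9 10 11 12            
13 14 15 16 17 18 19            
20 21 22 23 24 25 26            
27* 28 29 30                    
                                
                                
                                
                                
                                


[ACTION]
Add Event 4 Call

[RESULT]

           April 2020           
Mo Tu We Th Fr Sa Su            
       1  2  3  4*  5           
 6  7  8  9 10 11 12            
13 14 15 16 17 18 19            
20 21 22 23 24 25 26            
27* 28 29 30                    
                                
                                
                                
                                
                                


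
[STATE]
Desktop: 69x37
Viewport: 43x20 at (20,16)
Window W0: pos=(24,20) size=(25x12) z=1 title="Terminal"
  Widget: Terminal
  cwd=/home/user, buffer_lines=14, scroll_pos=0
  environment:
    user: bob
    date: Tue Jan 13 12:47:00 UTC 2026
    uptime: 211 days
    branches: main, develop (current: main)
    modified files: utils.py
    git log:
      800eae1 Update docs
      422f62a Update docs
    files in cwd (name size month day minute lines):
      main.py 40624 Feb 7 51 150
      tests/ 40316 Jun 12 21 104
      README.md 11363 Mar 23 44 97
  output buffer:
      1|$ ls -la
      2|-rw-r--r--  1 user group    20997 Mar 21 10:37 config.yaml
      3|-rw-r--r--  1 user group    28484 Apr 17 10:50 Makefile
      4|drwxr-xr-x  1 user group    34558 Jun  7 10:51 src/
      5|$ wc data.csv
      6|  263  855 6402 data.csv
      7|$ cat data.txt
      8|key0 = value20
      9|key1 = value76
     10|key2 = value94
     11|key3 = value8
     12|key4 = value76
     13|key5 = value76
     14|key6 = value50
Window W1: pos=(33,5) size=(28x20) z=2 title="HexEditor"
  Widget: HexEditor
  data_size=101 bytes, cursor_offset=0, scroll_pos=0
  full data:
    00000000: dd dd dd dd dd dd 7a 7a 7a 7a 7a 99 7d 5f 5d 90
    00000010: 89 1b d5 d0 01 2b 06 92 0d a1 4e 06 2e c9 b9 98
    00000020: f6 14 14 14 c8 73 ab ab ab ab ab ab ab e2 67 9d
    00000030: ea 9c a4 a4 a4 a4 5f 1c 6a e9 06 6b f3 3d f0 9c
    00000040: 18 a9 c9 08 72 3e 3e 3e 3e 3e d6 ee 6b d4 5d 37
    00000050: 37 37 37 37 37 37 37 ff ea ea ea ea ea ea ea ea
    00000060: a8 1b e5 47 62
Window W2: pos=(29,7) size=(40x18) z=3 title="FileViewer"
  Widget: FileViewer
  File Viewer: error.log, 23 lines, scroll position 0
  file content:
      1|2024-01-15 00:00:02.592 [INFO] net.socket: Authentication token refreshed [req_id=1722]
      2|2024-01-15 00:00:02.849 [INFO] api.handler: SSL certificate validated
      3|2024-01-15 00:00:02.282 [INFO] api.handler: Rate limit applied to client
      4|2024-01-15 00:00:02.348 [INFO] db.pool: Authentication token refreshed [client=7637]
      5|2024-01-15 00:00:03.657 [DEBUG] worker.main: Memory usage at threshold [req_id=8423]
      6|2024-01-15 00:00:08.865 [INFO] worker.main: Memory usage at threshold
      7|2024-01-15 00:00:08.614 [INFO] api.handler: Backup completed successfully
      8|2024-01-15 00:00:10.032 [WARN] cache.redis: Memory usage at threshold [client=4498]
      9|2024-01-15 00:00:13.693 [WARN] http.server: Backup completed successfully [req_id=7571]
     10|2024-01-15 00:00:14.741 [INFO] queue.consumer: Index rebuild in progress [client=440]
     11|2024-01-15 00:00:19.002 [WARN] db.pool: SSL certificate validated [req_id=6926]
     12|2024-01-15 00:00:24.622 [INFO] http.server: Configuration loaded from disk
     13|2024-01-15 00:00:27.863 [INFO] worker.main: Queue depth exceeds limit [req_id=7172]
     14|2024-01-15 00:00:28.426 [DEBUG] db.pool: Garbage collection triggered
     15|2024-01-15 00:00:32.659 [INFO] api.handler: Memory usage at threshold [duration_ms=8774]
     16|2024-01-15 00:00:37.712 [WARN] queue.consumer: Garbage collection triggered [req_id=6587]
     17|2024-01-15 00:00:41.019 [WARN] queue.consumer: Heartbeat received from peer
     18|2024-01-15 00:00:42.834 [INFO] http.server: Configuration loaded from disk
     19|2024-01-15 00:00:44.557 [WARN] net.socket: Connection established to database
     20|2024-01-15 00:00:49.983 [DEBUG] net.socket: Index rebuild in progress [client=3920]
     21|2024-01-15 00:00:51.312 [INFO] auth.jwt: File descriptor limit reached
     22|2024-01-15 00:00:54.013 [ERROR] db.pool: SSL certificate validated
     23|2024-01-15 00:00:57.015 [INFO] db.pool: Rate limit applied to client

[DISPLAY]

         ┃2024-01-15 00:00:08.614 [INFO] ap
         ┃2024-01-15 00:00:10.032 [WARN] ca
         ┃2024-01-15 00:00:13.693 [WARN] ht
         ┃2024-01-15 00:00:14.741 [INFO] qu
    ┏━━━━┃2024-01-15 00:00:19.002 [WARN] db
    ┃ Ter┃2024-01-15 00:00:24.622 [INFO] ht
    ┠────┃2024-01-15 00:00:27.863 [INFO] wo
    ┃$ ls┃2024-01-15 00:00:28.426 [DEBUG] d
    ┃-rw-┗━━━━━━━━━━━━━━━━━━━━━━━━━━━━━━━━━
    ┃-rw-r--r--  1 user grou┃              
    ┃drwxr-xr-x  1 user grou┃              
    ┃$ wc data.csv          ┃              
    ┃  263  855 6402 data.cs┃              
    ┃$ cat data.txt         ┃              
    ┃key0 = value20         ┃              
    ┗━━━━━━━━━━━━━━━━━━━━━━━┛              
                                           
                                           
                                           
                                           


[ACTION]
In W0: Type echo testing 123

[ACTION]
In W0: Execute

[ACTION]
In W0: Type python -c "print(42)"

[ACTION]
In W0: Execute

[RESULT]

         ┃2024-01-15 00:00:08.614 [INFO] ap
         ┃2024-01-15 00:00:10.032 [WARN] ca
         ┃2024-01-15 00:00:13.693 [WARN] ht
         ┃2024-01-15 00:00:14.741 [INFO] qu
    ┏━━━━┃2024-01-15 00:00:19.002 [WARN] db
    ┃ Ter┃2024-01-15 00:00:24.622 [INFO] ht
    ┠────┃2024-01-15 00:00:27.863 [INFO] wo
    ┃key4┃2024-01-15 00:00:28.426 [DEBUG] d
    ┃key5┗━━━━━━━━━━━━━━━━━━━━━━━━━━━━━━━━━
    ┃key6 = value50         ┃              
    ┃$ echo testing 123     ┃              
    ┃testing 123            ┃              
    ┃$ python -c "print(42)"┃              
    ┃42                     ┃              
    ┃$ █                    ┃              
    ┗━━━━━━━━━━━━━━━━━━━━━━━┛              
                                           
                                           
                                           
                                           
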